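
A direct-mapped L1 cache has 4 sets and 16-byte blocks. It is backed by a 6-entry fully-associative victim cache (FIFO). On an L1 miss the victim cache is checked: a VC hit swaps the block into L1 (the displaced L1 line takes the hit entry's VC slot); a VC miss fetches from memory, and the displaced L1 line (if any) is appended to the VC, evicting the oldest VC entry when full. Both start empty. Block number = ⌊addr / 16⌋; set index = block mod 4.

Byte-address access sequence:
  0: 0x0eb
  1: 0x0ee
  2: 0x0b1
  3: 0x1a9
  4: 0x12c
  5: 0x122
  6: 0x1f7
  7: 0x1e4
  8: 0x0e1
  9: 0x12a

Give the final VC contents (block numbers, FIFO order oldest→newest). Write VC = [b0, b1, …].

  [0] addr=0xeb blk=14 s=2: MISS | VC []
  [1] addr=0xee blk=14 s=2: L1-HIT | VC []
  [2] addr=0xb1 blk=11 s=3: MISS | VC []
  [3] addr=0x1a9 blk=26 s=2: MISS | VC [14]
  [4] addr=0x12c blk=18 s=2: MISS | VC [14, 26]
  [5] addr=0x122 blk=18 s=2: L1-HIT | VC [14, 26]
  [6] addr=0x1f7 blk=31 s=3: MISS | VC [14, 26, 11]
  [7] addr=0x1e4 blk=30 s=2: MISS | VC [14, 26, 11, 18]
  [8] addr=0xe1 blk=14 s=2: VC-HIT | VC [30, 26, 11, 18]
  [9] addr=0x12a blk=18 s=2: VC-HIT | VC [30, 26, 11, 14]

VC = [30, 26, 11, 14]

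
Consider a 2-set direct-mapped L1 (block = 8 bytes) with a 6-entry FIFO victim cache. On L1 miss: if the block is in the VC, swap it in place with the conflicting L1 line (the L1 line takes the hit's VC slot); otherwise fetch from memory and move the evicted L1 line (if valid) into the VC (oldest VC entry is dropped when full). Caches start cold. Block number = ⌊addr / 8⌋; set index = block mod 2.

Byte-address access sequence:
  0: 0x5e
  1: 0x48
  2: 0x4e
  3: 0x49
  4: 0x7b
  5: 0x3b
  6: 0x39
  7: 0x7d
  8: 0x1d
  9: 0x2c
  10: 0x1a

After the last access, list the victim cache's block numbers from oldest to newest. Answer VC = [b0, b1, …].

  [0] addr=0x5e blk=11 s=1: MISS | VC []
  [1] addr=0x48 blk=9 s=1: MISS | VC [11]
  [2] addr=0x4e blk=9 s=1: L1-HIT | VC [11]
  [3] addr=0x49 blk=9 s=1: L1-HIT | VC [11]
  [4] addr=0x7b blk=15 s=1: MISS | VC [11, 9]
  [5] addr=0x3b blk=7 s=1: MISS | VC [11, 9, 15]
  [6] addr=0x39 blk=7 s=1: L1-HIT | VC [11, 9, 15]
  [7] addr=0x7d blk=15 s=1: VC-HIT | VC [11, 9, 7]
  [8] addr=0x1d blk=3 s=1: MISS | VC [11, 9, 7, 15]
  [9] addr=0x2c blk=5 s=1: MISS | VC [11, 9, 7, 15, 3]
  [10] addr=0x1a blk=3 s=1: VC-HIT | VC [11, 9, 7, 15, 5]

VC = [11, 9, 7, 15, 5]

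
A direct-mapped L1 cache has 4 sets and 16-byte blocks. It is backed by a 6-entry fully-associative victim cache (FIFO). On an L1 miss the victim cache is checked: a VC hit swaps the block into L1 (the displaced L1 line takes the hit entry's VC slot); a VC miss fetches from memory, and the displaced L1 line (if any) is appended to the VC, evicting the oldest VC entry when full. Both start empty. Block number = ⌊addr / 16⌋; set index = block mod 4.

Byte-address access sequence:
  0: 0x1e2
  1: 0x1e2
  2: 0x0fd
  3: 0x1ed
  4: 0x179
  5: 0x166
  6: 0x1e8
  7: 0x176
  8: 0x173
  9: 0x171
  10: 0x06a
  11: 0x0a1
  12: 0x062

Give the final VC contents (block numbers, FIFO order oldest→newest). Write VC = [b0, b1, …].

  [0] addr=0x1e2 blk=30 s=2: MISS | VC []
  [1] addr=0x1e2 blk=30 s=2: L1-HIT | VC []
  [2] addr=0xfd blk=15 s=3: MISS | VC []
  [3] addr=0x1ed blk=30 s=2: L1-HIT | VC []
  [4] addr=0x179 blk=23 s=3: MISS | VC [15]
  [5] addr=0x166 blk=22 s=2: MISS | VC [15, 30]
  [6] addr=0x1e8 blk=30 s=2: VC-HIT | VC [15, 22]
  [7] addr=0x176 blk=23 s=3: L1-HIT | VC [15, 22]
  [8] addr=0x173 blk=23 s=3: L1-HIT | VC [15, 22]
  [9] addr=0x171 blk=23 s=3: L1-HIT | VC [15, 22]
  [10] addr=0x6a blk=6 s=2: MISS | VC [15, 22, 30]
  [11] addr=0xa1 blk=10 s=2: MISS | VC [15, 22, 30, 6]
  [12] addr=0x62 blk=6 s=2: VC-HIT | VC [15, 22, 30, 10]

VC = [15, 22, 30, 10]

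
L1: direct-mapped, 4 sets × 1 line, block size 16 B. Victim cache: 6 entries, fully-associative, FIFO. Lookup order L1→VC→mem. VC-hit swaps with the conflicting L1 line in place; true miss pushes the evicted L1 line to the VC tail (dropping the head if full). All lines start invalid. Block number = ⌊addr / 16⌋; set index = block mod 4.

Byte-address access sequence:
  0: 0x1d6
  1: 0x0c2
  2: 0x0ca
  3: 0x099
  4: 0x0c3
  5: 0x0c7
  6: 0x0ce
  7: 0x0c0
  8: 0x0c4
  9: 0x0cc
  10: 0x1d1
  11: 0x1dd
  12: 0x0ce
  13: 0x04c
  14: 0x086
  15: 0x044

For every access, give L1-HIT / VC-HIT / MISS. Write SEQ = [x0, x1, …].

  [0] addr=0x1d6 blk=29 s=1: MISS | VC []
  [1] addr=0xc2 blk=12 s=0: MISS | VC []
  [2] addr=0xca blk=12 s=0: L1-HIT | VC []
  [3] addr=0x99 blk=9 s=1: MISS | VC [29]
  [4] addr=0xc3 blk=12 s=0: L1-HIT | VC [29]
  [5] addr=0xc7 blk=12 s=0: L1-HIT | VC [29]
  [6] addr=0xce blk=12 s=0: L1-HIT | VC [29]
  [7] addr=0xc0 blk=12 s=0: L1-HIT | VC [29]
  [8] addr=0xc4 blk=12 s=0: L1-HIT | VC [29]
  [9] addr=0xcc blk=12 s=0: L1-HIT | VC [29]
  [10] addr=0x1d1 blk=29 s=1: VC-HIT | VC [9]
  [11] addr=0x1dd blk=29 s=1: L1-HIT | VC [9]
  [12] addr=0xce blk=12 s=0: L1-HIT | VC [9]
  [13] addr=0x4c blk=4 s=0: MISS | VC [9, 12]
  [14] addr=0x86 blk=8 s=0: MISS | VC [9, 12, 4]
  [15] addr=0x44 blk=4 s=0: VC-HIT | VC [9, 12, 8]

SEQ = [MISS, MISS, L1-HIT, MISS, L1-HIT, L1-HIT, L1-HIT, L1-HIT, L1-HIT, L1-HIT, VC-HIT, L1-HIT, L1-HIT, MISS, MISS, VC-HIT]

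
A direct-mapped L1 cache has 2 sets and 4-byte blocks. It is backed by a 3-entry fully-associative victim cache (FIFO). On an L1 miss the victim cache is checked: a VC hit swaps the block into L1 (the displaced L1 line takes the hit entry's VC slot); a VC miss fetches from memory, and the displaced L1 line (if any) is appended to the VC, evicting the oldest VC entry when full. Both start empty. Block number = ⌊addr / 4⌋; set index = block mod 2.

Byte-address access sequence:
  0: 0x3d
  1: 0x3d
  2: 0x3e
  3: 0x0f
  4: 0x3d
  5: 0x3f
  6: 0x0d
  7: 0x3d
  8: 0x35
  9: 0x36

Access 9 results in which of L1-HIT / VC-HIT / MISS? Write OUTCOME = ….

#0 0x3d→b15/s1 MISS; vc=[]
#1 0x3d→b15/s1 L1-HIT; vc=[]
#2 0x3e→b15/s1 L1-HIT; vc=[]
#3 0xf→b3/s1 MISS; vc=[15]
#4 0x3d→b15/s1 VC-HIT; vc=[3]
#5 0x3f→b15/s1 L1-HIT; vc=[3]
#6 0xd→b3/s1 VC-HIT; vc=[15]
#7 0x3d→b15/s1 VC-HIT; vc=[3]
#8 0x35→b13/s1 MISS; vc=[3,15]
#9 0x36→b13/s1 L1-HIT; vc=[3,15]

OUTCOME = L1-HIT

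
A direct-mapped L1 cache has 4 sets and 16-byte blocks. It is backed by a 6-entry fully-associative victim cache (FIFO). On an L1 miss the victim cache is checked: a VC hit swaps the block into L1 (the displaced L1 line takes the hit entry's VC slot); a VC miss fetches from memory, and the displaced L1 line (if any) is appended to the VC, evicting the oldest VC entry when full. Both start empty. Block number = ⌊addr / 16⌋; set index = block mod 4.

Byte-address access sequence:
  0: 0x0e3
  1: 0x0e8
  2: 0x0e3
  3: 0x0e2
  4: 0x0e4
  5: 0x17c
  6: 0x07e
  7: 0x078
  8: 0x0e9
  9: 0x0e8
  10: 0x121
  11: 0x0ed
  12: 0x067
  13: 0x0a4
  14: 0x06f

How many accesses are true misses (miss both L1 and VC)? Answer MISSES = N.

  [0] addr=0xe3 blk=14 s=2: MISS | VC []
  [1] addr=0xe8 blk=14 s=2: L1-HIT | VC []
  [2] addr=0xe3 blk=14 s=2: L1-HIT | VC []
  [3] addr=0xe2 blk=14 s=2: L1-HIT | VC []
  [4] addr=0xe4 blk=14 s=2: L1-HIT | VC []
  [5] addr=0x17c blk=23 s=3: MISS | VC []
  [6] addr=0x7e blk=7 s=3: MISS | VC [23]
  [7] addr=0x78 blk=7 s=3: L1-HIT | VC [23]
  [8] addr=0xe9 blk=14 s=2: L1-HIT | VC [23]
  [9] addr=0xe8 blk=14 s=2: L1-HIT | VC [23]
  [10] addr=0x121 blk=18 s=2: MISS | VC [23, 14]
  [11] addr=0xed blk=14 s=2: VC-HIT | VC [23, 18]
  [12] addr=0x67 blk=6 s=2: MISS | VC [23, 18, 14]
  [13] addr=0xa4 blk=10 s=2: MISS | VC [23, 18, 14, 6]
  [14] addr=0x6f blk=6 s=2: VC-HIT | VC [23, 18, 14, 10]

MISSES = 6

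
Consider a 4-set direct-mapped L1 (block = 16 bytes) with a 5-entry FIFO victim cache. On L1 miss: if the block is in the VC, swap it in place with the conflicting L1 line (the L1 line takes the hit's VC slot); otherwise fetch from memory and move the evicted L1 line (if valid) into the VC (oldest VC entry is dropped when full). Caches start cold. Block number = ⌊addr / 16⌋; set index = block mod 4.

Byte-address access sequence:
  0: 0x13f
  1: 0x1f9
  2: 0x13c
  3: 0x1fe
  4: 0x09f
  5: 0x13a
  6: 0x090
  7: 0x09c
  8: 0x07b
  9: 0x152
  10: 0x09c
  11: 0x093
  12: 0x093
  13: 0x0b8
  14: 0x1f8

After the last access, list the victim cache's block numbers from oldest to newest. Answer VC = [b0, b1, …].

  [0] addr=0x13f blk=19 s=3: MISS | VC []
  [1] addr=0x1f9 blk=31 s=3: MISS | VC [19]
  [2] addr=0x13c blk=19 s=3: VC-HIT | VC [31]
  [3] addr=0x1fe blk=31 s=3: VC-HIT | VC [19]
  [4] addr=0x9f blk=9 s=1: MISS | VC [19]
  [5] addr=0x13a blk=19 s=3: VC-HIT | VC [31]
  [6] addr=0x90 blk=9 s=1: L1-HIT | VC [31]
  [7] addr=0x9c blk=9 s=1: L1-HIT | VC [31]
  [8] addr=0x7b blk=7 s=3: MISS | VC [31, 19]
  [9] addr=0x152 blk=21 s=1: MISS | VC [31, 19, 9]
  [10] addr=0x9c blk=9 s=1: VC-HIT | VC [31, 19, 21]
  [11] addr=0x93 blk=9 s=1: L1-HIT | VC [31, 19, 21]
  [12] addr=0x93 blk=9 s=1: L1-HIT | VC [31, 19, 21]
  [13] addr=0xb8 blk=11 s=3: MISS | VC [31, 19, 21, 7]
  [14] addr=0x1f8 blk=31 s=3: VC-HIT | VC [11, 19, 21, 7]

VC = [11, 19, 21, 7]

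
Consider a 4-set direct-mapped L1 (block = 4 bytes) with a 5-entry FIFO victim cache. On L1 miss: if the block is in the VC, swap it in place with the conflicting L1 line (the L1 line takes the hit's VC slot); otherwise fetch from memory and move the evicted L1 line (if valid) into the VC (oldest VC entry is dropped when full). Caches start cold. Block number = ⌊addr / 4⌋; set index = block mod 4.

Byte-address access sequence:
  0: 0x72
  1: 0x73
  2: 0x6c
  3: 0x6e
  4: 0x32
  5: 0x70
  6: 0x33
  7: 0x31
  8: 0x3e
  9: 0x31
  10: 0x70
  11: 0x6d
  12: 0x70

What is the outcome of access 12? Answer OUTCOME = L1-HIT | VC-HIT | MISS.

OUTCOME = L1-HIT

#0 0x72→b28/s0 MISS; vc=[]
#1 0x73→b28/s0 L1-HIT; vc=[]
#2 0x6c→b27/s3 MISS; vc=[]
#3 0x6e→b27/s3 L1-HIT; vc=[]
#4 0x32→b12/s0 MISS; vc=[28]
#5 0x70→b28/s0 VC-HIT; vc=[12]
#6 0x33→b12/s0 VC-HIT; vc=[28]
#7 0x31→b12/s0 L1-HIT; vc=[28]
#8 0x3e→b15/s3 MISS; vc=[28,27]
#9 0x31→b12/s0 L1-HIT; vc=[28,27]
#10 0x70→b28/s0 VC-HIT; vc=[12,27]
#11 0x6d→b27/s3 VC-HIT; vc=[12,15]
#12 0x70→b28/s0 L1-HIT; vc=[12,15]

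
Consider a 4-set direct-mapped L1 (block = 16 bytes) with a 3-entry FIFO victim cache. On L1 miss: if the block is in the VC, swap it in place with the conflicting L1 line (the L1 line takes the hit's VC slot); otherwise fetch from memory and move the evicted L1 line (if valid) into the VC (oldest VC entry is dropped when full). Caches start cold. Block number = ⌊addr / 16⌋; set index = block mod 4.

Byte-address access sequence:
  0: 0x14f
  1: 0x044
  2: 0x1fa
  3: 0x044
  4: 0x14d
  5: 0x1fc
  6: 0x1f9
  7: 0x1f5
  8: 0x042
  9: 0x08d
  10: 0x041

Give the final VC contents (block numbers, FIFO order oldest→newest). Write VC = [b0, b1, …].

0: 0x14f (blk 20, set 0) → MISS  vc=[]
1: 0x44 (blk 4, set 0) → MISS  vc=[20]
2: 0x1fa (blk 31, set 3) → MISS  vc=[20]
3: 0x44 (blk 4, set 0) → L1-HIT  vc=[20]
4: 0x14d (blk 20, set 0) → VC-HIT  vc=[4]
5: 0x1fc (blk 31, set 3) → L1-HIT  vc=[4]
6: 0x1f9 (blk 31, set 3) → L1-HIT  vc=[4]
7: 0x1f5 (blk 31, set 3) → L1-HIT  vc=[4]
8: 0x42 (blk 4, set 0) → VC-HIT  vc=[20]
9: 0x8d (blk 8, set 0) → MISS  vc=[20, 4]
10: 0x41 (blk 4, set 0) → VC-HIT  vc=[20, 8]

VC = [20, 8]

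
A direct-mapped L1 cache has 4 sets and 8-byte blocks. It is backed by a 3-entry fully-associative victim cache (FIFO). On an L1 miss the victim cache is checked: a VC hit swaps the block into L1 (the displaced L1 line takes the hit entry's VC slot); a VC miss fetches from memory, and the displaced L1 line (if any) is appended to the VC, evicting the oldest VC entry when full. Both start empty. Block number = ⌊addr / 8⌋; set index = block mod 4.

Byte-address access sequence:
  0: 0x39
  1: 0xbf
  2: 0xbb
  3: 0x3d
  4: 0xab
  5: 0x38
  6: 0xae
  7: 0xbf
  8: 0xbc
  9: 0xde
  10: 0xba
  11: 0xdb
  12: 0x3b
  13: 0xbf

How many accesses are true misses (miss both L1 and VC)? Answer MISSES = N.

0: 0x39 (blk 7, set 3) → MISS  vc=[]
1: 0xbf (blk 23, set 3) → MISS  vc=[7]
2: 0xbb (blk 23, set 3) → L1-HIT  vc=[7]
3: 0x3d (blk 7, set 3) → VC-HIT  vc=[23]
4: 0xab (blk 21, set 1) → MISS  vc=[23]
5: 0x38 (blk 7, set 3) → L1-HIT  vc=[23]
6: 0xae (blk 21, set 1) → L1-HIT  vc=[23]
7: 0xbf (blk 23, set 3) → VC-HIT  vc=[7]
8: 0xbc (blk 23, set 3) → L1-HIT  vc=[7]
9: 0xde (blk 27, set 3) → MISS  vc=[7, 23]
10: 0xba (blk 23, set 3) → VC-HIT  vc=[7, 27]
11: 0xdb (blk 27, set 3) → VC-HIT  vc=[7, 23]
12: 0x3b (blk 7, set 3) → VC-HIT  vc=[27, 23]
13: 0xbf (blk 23, set 3) → VC-HIT  vc=[27, 7]

MISSES = 4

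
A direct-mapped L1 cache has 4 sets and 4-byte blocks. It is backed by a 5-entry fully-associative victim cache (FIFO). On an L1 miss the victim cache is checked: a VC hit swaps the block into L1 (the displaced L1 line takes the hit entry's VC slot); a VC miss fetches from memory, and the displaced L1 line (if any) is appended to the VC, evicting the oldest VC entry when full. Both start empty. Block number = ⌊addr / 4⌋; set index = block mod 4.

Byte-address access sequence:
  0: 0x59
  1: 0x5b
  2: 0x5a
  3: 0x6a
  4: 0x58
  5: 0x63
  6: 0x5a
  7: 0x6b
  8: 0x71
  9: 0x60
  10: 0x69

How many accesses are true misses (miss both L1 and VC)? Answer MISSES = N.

0: 0x59 (blk 22, set 2) → MISS  vc=[]
1: 0x5b (blk 22, set 2) → L1-HIT  vc=[]
2: 0x5a (blk 22, set 2) → L1-HIT  vc=[]
3: 0x6a (blk 26, set 2) → MISS  vc=[22]
4: 0x58 (blk 22, set 2) → VC-HIT  vc=[26]
5: 0x63 (blk 24, set 0) → MISS  vc=[26]
6: 0x5a (blk 22, set 2) → L1-HIT  vc=[26]
7: 0x6b (blk 26, set 2) → VC-HIT  vc=[22]
8: 0x71 (blk 28, set 0) → MISS  vc=[22, 24]
9: 0x60 (blk 24, set 0) → VC-HIT  vc=[22, 28]
10: 0x69 (blk 26, set 2) → L1-HIT  vc=[22, 28]

MISSES = 4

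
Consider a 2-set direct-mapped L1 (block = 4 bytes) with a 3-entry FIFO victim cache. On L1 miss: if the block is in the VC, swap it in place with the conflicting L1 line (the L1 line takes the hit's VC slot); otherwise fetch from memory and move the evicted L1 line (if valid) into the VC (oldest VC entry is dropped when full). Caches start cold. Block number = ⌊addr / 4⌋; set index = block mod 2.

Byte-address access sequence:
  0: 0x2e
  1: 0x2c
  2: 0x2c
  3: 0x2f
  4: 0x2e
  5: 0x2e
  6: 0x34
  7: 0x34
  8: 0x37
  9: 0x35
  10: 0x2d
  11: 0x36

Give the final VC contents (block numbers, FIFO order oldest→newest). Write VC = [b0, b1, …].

VC = [11]

0: 0x2e (blk 11, set 1) → MISS  vc=[]
1: 0x2c (blk 11, set 1) → L1-HIT  vc=[]
2: 0x2c (blk 11, set 1) → L1-HIT  vc=[]
3: 0x2f (blk 11, set 1) → L1-HIT  vc=[]
4: 0x2e (blk 11, set 1) → L1-HIT  vc=[]
5: 0x2e (blk 11, set 1) → L1-HIT  vc=[]
6: 0x34 (blk 13, set 1) → MISS  vc=[11]
7: 0x34 (blk 13, set 1) → L1-HIT  vc=[11]
8: 0x37 (blk 13, set 1) → L1-HIT  vc=[11]
9: 0x35 (blk 13, set 1) → L1-HIT  vc=[11]
10: 0x2d (blk 11, set 1) → VC-HIT  vc=[13]
11: 0x36 (blk 13, set 1) → VC-HIT  vc=[11]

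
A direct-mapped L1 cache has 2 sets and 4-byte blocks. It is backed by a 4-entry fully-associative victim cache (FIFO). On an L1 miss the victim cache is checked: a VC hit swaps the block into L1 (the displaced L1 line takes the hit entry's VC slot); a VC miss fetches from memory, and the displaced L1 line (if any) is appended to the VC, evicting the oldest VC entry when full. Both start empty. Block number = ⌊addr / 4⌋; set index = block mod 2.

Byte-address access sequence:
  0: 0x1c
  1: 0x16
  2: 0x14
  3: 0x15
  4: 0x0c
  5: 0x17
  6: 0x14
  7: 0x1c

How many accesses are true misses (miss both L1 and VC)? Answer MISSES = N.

#0 0x1c→b7/s1 MISS; vc=[]
#1 0x16→b5/s1 MISS; vc=[7]
#2 0x14→b5/s1 L1-HIT; vc=[7]
#3 0x15→b5/s1 L1-HIT; vc=[7]
#4 0xc→b3/s1 MISS; vc=[7,5]
#5 0x17→b5/s1 VC-HIT; vc=[7,3]
#6 0x14→b5/s1 L1-HIT; vc=[7,3]
#7 0x1c→b7/s1 VC-HIT; vc=[5,3]

MISSES = 3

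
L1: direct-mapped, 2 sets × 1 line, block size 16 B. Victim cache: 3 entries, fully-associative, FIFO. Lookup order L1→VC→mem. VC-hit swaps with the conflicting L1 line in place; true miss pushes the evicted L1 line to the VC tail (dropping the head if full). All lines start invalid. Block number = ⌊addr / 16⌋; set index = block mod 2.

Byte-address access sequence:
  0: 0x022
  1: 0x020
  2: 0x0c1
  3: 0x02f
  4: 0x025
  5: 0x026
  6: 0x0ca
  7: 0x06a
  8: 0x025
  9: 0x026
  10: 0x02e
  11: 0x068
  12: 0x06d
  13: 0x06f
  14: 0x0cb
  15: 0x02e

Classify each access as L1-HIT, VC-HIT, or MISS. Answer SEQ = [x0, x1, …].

SEQ = [MISS, L1-HIT, MISS, VC-HIT, L1-HIT, L1-HIT, VC-HIT, MISS, VC-HIT, L1-HIT, L1-HIT, VC-HIT, L1-HIT, L1-HIT, VC-HIT, VC-HIT]

0: 0x22 (blk 2, set 0) → MISS  vc=[]
1: 0x20 (blk 2, set 0) → L1-HIT  vc=[]
2: 0xc1 (blk 12, set 0) → MISS  vc=[2]
3: 0x2f (blk 2, set 0) → VC-HIT  vc=[12]
4: 0x25 (blk 2, set 0) → L1-HIT  vc=[12]
5: 0x26 (blk 2, set 0) → L1-HIT  vc=[12]
6: 0xca (blk 12, set 0) → VC-HIT  vc=[2]
7: 0x6a (blk 6, set 0) → MISS  vc=[2, 12]
8: 0x25 (blk 2, set 0) → VC-HIT  vc=[6, 12]
9: 0x26 (blk 2, set 0) → L1-HIT  vc=[6, 12]
10: 0x2e (blk 2, set 0) → L1-HIT  vc=[6, 12]
11: 0x68 (blk 6, set 0) → VC-HIT  vc=[2, 12]
12: 0x6d (blk 6, set 0) → L1-HIT  vc=[2, 12]
13: 0x6f (blk 6, set 0) → L1-HIT  vc=[2, 12]
14: 0xcb (blk 12, set 0) → VC-HIT  vc=[2, 6]
15: 0x2e (blk 2, set 0) → VC-HIT  vc=[12, 6]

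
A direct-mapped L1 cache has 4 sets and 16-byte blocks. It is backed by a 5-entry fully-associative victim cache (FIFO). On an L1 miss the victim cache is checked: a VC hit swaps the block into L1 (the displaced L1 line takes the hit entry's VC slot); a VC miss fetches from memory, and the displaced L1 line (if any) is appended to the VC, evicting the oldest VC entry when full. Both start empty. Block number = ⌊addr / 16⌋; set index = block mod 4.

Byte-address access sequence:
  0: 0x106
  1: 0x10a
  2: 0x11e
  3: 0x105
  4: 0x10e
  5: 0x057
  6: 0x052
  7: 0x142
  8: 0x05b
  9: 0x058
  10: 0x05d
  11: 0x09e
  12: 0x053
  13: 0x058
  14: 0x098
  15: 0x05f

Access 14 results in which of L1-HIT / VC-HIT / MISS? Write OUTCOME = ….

OUTCOME = VC-HIT

  [0] addr=0x106 blk=16 s=0: MISS | VC []
  [1] addr=0x10a blk=16 s=0: L1-HIT | VC []
  [2] addr=0x11e blk=17 s=1: MISS | VC []
  [3] addr=0x105 blk=16 s=0: L1-HIT | VC []
  [4] addr=0x10e blk=16 s=0: L1-HIT | VC []
  [5] addr=0x57 blk=5 s=1: MISS | VC [17]
  [6] addr=0x52 blk=5 s=1: L1-HIT | VC [17]
  [7] addr=0x142 blk=20 s=0: MISS | VC [17, 16]
  [8] addr=0x5b blk=5 s=1: L1-HIT | VC [17, 16]
  [9] addr=0x58 blk=5 s=1: L1-HIT | VC [17, 16]
  [10] addr=0x5d blk=5 s=1: L1-HIT | VC [17, 16]
  [11] addr=0x9e blk=9 s=1: MISS | VC [17, 16, 5]
  [12] addr=0x53 blk=5 s=1: VC-HIT | VC [17, 16, 9]
  [13] addr=0x58 blk=5 s=1: L1-HIT | VC [17, 16, 9]
  [14] addr=0x98 blk=9 s=1: VC-HIT | VC [17, 16, 5]
  [15] addr=0x5f blk=5 s=1: VC-HIT | VC [17, 16, 9]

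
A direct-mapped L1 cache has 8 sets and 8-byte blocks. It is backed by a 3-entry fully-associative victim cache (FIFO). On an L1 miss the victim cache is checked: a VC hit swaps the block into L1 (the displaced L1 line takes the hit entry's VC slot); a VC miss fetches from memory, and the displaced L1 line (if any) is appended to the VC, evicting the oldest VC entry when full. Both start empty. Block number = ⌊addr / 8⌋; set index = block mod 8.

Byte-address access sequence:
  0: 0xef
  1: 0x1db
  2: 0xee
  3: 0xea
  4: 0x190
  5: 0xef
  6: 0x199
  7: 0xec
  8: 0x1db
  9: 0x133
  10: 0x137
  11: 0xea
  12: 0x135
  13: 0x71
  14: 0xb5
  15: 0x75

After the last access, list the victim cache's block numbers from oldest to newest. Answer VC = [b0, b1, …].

0: 0xef (blk 29, set 5) → MISS  vc=[]
1: 0x1db (blk 59, set 3) → MISS  vc=[]
2: 0xee (blk 29, set 5) → L1-HIT  vc=[]
3: 0xea (blk 29, set 5) → L1-HIT  vc=[]
4: 0x190 (blk 50, set 2) → MISS  vc=[]
5: 0xef (blk 29, set 5) → L1-HIT  vc=[]
6: 0x199 (blk 51, set 3) → MISS  vc=[59]
7: 0xec (blk 29, set 5) → L1-HIT  vc=[59]
8: 0x1db (blk 59, set 3) → VC-HIT  vc=[51]
9: 0x133 (blk 38, set 6) → MISS  vc=[51]
10: 0x137 (blk 38, set 6) → L1-HIT  vc=[51]
11: 0xea (blk 29, set 5) → L1-HIT  vc=[51]
12: 0x135 (blk 38, set 6) → L1-HIT  vc=[51]
13: 0x71 (blk 14, set 6) → MISS  vc=[51, 38]
14: 0xb5 (blk 22, set 6) → MISS  vc=[51, 38, 14]
15: 0x75 (blk 14, set 6) → VC-HIT  vc=[51, 38, 22]

VC = [51, 38, 22]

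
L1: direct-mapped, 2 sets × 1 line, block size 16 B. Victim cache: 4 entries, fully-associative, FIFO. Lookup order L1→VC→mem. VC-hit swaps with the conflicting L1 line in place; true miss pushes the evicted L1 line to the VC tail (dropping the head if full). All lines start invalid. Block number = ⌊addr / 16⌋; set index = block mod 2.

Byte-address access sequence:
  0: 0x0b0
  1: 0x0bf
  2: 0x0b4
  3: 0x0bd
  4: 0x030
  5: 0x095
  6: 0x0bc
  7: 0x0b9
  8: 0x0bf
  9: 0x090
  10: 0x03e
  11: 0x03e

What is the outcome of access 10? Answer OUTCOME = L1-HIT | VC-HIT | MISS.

OUTCOME = VC-HIT

#0 0xb0→b11/s1 MISS; vc=[]
#1 0xbf→b11/s1 L1-HIT; vc=[]
#2 0xb4→b11/s1 L1-HIT; vc=[]
#3 0xbd→b11/s1 L1-HIT; vc=[]
#4 0x30→b3/s1 MISS; vc=[11]
#5 0x95→b9/s1 MISS; vc=[11,3]
#6 0xbc→b11/s1 VC-HIT; vc=[9,3]
#7 0xb9→b11/s1 L1-HIT; vc=[9,3]
#8 0xbf→b11/s1 L1-HIT; vc=[9,3]
#9 0x90→b9/s1 VC-HIT; vc=[11,3]
#10 0x3e→b3/s1 VC-HIT; vc=[11,9]
#11 0x3e→b3/s1 L1-HIT; vc=[11,9]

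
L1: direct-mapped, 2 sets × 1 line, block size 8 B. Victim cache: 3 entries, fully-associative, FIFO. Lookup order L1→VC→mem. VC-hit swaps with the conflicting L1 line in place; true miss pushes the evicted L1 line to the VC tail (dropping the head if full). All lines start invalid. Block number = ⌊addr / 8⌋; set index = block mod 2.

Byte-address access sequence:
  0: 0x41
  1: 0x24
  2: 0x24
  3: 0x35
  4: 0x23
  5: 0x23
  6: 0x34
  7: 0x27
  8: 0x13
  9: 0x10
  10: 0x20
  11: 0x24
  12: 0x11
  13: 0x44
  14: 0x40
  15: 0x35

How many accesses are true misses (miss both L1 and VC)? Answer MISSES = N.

  [0] addr=0x41 blk=8 s=0: MISS | VC []
  [1] addr=0x24 blk=4 s=0: MISS | VC [8]
  [2] addr=0x24 blk=4 s=0: L1-HIT | VC [8]
  [3] addr=0x35 blk=6 s=0: MISS | VC [8, 4]
  [4] addr=0x23 blk=4 s=0: VC-HIT | VC [8, 6]
  [5] addr=0x23 blk=4 s=0: L1-HIT | VC [8, 6]
  [6] addr=0x34 blk=6 s=0: VC-HIT | VC [8, 4]
  [7] addr=0x27 blk=4 s=0: VC-HIT | VC [8, 6]
  [8] addr=0x13 blk=2 s=0: MISS | VC [8, 6, 4]
  [9] addr=0x10 blk=2 s=0: L1-HIT | VC [8, 6, 4]
  [10] addr=0x20 blk=4 s=0: VC-HIT | VC [8, 6, 2]
  [11] addr=0x24 blk=4 s=0: L1-HIT | VC [8, 6, 2]
  [12] addr=0x11 blk=2 s=0: VC-HIT | VC [8, 6, 4]
  [13] addr=0x44 blk=8 s=0: VC-HIT | VC [2, 6, 4]
  [14] addr=0x40 blk=8 s=0: L1-HIT | VC [2, 6, 4]
  [15] addr=0x35 blk=6 s=0: VC-HIT | VC [2, 8, 4]

MISSES = 4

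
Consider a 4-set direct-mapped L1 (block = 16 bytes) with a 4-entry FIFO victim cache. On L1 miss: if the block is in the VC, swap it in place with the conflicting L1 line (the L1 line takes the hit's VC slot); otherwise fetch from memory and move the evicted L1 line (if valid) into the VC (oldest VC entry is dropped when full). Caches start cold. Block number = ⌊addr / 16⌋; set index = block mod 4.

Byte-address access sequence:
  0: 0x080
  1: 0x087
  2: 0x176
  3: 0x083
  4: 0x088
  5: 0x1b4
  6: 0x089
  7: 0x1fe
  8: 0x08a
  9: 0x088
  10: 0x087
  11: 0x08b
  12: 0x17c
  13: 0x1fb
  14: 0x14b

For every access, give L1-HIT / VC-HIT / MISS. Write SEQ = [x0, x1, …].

SEQ = [MISS, L1-HIT, MISS, L1-HIT, L1-HIT, MISS, L1-HIT, MISS, L1-HIT, L1-HIT, L1-HIT, L1-HIT, VC-HIT, VC-HIT, MISS]

0: 0x80 (blk 8, set 0) → MISS  vc=[]
1: 0x87 (blk 8, set 0) → L1-HIT  vc=[]
2: 0x176 (blk 23, set 3) → MISS  vc=[]
3: 0x83 (blk 8, set 0) → L1-HIT  vc=[]
4: 0x88 (blk 8, set 0) → L1-HIT  vc=[]
5: 0x1b4 (blk 27, set 3) → MISS  vc=[23]
6: 0x89 (blk 8, set 0) → L1-HIT  vc=[23]
7: 0x1fe (blk 31, set 3) → MISS  vc=[23, 27]
8: 0x8a (blk 8, set 0) → L1-HIT  vc=[23, 27]
9: 0x88 (blk 8, set 0) → L1-HIT  vc=[23, 27]
10: 0x87 (blk 8, set 0) → L1-HIT  vc=[23, 27]
11: 0x8b (blk 8, set 0) → L1-HIT  vc=[23, 27]
12: 0x17c (blk 23, set 3) → VC-HIT  vc=[31, 27]
13: 0x1fb (blk 31, set 3) → VC-HIT  vc=[23, 27]
14: 0x14b (blk 20, set 0) → MISS  vc=[23, 27, 8]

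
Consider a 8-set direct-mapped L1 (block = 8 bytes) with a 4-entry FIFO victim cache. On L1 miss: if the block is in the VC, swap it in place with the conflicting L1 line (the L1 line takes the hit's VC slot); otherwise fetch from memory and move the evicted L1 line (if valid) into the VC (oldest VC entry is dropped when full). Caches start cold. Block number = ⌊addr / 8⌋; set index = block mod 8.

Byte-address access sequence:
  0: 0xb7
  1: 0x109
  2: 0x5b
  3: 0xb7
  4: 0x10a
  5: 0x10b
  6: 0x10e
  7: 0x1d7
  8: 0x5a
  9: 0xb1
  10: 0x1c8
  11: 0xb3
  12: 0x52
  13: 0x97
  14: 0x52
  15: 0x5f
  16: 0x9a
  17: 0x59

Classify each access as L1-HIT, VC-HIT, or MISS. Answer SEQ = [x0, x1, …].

SEQ = [MISS, MISS, MISS, L1-HIT, L1-HIT, L1-HIT, L1-HIT, MISS, L1-HIT, L1-HIT, MISS, L1-HIT, MISS, MISS, VC-HIT, L1-HIT, MISS, VC-HIT]

#0 0xb7→b22/s6 MISS; vc=[]
#1 0x109→b33/s1 MISS; vc=[]
#2 0x5b→b11/s3 MISS; vc=[]
#3 0xb7→b22/s6 L1-HIT; vc=[]
#4 0x10a→b33/s1 L1-HIT; vc=[]
#5 0x10b→b33/s1 L1-HIT; vc=[]
#6 0x10e→b33/s1 L1-HIT; vc=[]
#7 0x1d7→b58/s2 MISS; vc=[]
#8 0x5a→b11/s3 L1-HIT; vc=[]
#9 0xb1→b22/s6 L1-HIT; vc=[]
#10 0x1c8→b57/s1 MISS; vc=[33]
#11 0xb3→b22/s6 L1-HIT; vc=[33]
#12 0x52→b10/s2 MISS; vc=[33,58]
#13 0x97→b18/s2 MISS; vc=[33,58,10]
#14 0x52→b10/s2 VC-HIT; vc=[33,58,18]
#15 0x5f→b11/s3 L1-HIT; vc=[33,58,18]
#16 0x9a→b19/s3 MISS; vc=[33,58,18,11]
#17 0x59→b11/s3 VC-HIT; vc=[33,58,18,19]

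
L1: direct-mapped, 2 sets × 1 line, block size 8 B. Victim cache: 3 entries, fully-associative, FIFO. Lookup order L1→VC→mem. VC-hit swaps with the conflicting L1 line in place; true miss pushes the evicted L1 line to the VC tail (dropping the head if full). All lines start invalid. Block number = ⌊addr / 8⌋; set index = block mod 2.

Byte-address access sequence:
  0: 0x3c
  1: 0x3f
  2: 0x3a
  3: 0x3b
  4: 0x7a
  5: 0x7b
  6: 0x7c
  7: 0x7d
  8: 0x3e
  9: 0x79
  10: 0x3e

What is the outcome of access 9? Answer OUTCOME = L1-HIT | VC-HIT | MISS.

0: 0x3c (blk 7, set 1) → MISS  vc=[]
1: 0x3f (blk 7, set 1) → L1-HIT  vc=[]
2: 0x3a (blk 7, set 1) → L1-HIT  vc=[]
3: 0x3b (blk 7, set 1) → L1-HIT  vc=[]
4: 0x7a (blk 15, set 1) → MISS  vc=[7]
5: 0x7b (blk 15, set 1) → L1-HIT  vc=[7]
6: 0x7c (blk 15, set 1) → L1-HIT  vc=[7]
7: 0x7d (blk 15, set 1) → L1-HIT  vc=[7]
8: 0x3e (blk 7, set 1) → VC-HIT  vc=[15]
9: 0x79 (blk 15, set 1) → VC-HIT  vc=[7]
10: 0x3e (blk 7, set 1) → VC-HIT  vc=[15]

OUTCOME = VC-HIT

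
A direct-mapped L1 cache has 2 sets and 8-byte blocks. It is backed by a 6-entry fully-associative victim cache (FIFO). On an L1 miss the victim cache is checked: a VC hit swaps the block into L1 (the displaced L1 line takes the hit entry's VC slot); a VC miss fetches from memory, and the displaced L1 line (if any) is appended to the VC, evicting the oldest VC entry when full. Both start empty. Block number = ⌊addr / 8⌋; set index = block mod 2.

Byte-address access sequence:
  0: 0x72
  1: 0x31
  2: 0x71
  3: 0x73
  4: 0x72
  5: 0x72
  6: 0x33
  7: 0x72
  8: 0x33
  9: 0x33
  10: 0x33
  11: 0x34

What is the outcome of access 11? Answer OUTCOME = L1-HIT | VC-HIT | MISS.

0: 0x72 (blk 14, set 0) → MISS  vc=[]
1: 0x31 (blk 6, set 0) → MISS  vc=[14]
2: 0x71 (blk 14, set 0) → VC-HIT  vc=[6]
3: 0x73 (blk 14, set 0) → L1-HIT  vc=[6]
4: 0x72 (blk 14, set 0) → L1-HIT  vc=[6]
5: 0x72 (blk 14, set 0) → L1-HIT  vc=[6]
6: 0x33 (blk 6, set 0) → VC-HIT  vc=[14]
7: 0x72 (blk 14, set 0) → VC-HIT  vc=[6]
8: 0x33 (blk 6, set 0) → VC-HIT  vc=[14]
9: 0x33 (blk 6, set 0) → L1-HIT  vc=[14]
10: 0x33 (blk 6, set 0) → L1-HIT  vc=[14]
11: 0x34 (blk 6, set 0) → L1-HIT  vc=[14]

OUTCOME = L1-HIT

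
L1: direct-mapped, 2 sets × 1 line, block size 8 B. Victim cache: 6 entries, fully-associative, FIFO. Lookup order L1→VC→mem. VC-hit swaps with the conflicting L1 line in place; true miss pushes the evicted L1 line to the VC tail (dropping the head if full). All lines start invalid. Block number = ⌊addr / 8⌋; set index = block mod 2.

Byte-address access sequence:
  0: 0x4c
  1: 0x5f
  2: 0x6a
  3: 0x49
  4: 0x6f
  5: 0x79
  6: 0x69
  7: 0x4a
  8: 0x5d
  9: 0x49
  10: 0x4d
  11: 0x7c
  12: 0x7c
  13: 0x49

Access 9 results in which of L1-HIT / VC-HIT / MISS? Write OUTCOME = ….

#0 0x4c→b9/s1 MISS; vc=[]
#1 0x5f→b11/s1 MISS; vc=[9]
#2 0x6a→b13/s1 MISS; vc=[9,11]
#3 0x49→b9/s1 VC-HIT; vc=[13,11]
#4 0x6f→b13/s1 VC-HIT; vc=[9,11]
#5 0x79→b15/s1 MISS; vc=[9,11,13]
#6 0x69→b13/s1 VC-HIT; vc=[9,11,15]
#7 0x4a→b9/s1 VC-HIT; vc=[13,11,15]
#8 0x5d→b11/s1 VC-HIT; vc=[13,9,15]
#9 0x49→b9/s1 VC-HIT; vc=[13,11,15]
#10 0x4d→b9/s1 L1-HIT; vc=[13,11,15]
#11 0x7c→b15/s1 VC-HIT; vc=[13,11,9]
#12 0x7c→b15/s1 L1-HIT; vc=[13,11,9]
#13 0x49→b9/s1 VC-HIT; vc=[13,11,15]

OUTCOME = VC-HIT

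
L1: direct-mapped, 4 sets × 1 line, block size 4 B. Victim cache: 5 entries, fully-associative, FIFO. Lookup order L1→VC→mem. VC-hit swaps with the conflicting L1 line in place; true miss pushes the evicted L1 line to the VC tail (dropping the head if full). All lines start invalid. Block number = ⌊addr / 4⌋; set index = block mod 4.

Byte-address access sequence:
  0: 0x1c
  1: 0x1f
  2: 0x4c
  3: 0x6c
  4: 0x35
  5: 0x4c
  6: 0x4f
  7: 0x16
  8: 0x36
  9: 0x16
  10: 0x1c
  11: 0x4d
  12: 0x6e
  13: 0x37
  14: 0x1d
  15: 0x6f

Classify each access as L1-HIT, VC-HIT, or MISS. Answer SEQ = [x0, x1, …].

SEQ = [MISS, L1-HIT, MISS, MISS, MISS, VC-HIT, L1-HIT, MISS, VC-HIT, VC-HIT, VC-HIT, VC-HIT, VC-HIT, VC-HIT, VC-HIT, VC-HIT]

  [0] addr=0x1c blk=7 s=3: MISS | VC []
  [1] addr=0x1f blk=7 s=3: L1-HIT | VC []
  [2] addr=0x4c blk=19 s=3: MISS | VC [7]
  [3] addr=0x6c blk=27 s=3: MISS | VC [7, 19]
  [4] addr=0x35 blk=13 s=1: MISS | VC [7, 19]
  [5] addr=0x4c blk=19 s=3: VC-HIT | VC [7, 27]
  [6] addr=0x4f blk=19 s=3: L1-HIT | VC [7, 27]
  [7] addr=0x16 blk=5 s=1: MISS | VC [7, 27, 13]
  [8] addr=0x36 blk=13 s=1: VC-HIT | VC [7, 27, 5]
  [9] addr=0x16 blk=5 s=1: VC-HIT | VC [7, 27, 13]
  [10] addr=0x1c blk=7 s=3: VC-HIT | VC [19, 27, 13]
  [11] addr=0x4d blk=19 s=3: VC-HIT | VC [7, 27, 13]
  [12] addr=0x6e blk=27 s=3: VC-HIT | VC [7, 19, 13]
  [13] addr=0x37 blk=13 s=1: VC-HIT | VC [7, 19, 5]
  [14] addr=0x1d blk=7 s=3: VC-HIT | VC [27, 19, 5]
  [15] addr=0x6f blk=27 s=3: VC-HIT | VC [7, 19, 5]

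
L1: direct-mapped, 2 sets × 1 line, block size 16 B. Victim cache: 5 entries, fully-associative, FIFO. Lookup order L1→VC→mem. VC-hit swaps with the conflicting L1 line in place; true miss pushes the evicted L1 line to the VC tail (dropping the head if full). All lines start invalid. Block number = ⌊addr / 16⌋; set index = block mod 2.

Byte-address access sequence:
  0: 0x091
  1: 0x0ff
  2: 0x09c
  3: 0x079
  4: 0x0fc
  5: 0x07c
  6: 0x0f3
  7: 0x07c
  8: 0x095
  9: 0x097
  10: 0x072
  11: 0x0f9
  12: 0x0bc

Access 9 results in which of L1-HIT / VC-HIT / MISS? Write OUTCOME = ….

OUTCOME = L1-HIT

0: 0x91 (blk 9, set 1) → MISS  vc=[]
1: 0xff (blk 15, set 1) → MISS  vc=[9]
2: 0x9c (blk 9, set 1) → VC-HIT  vc=[15]
3: 0x79 (blk 7, set 1) → MISS  vc=[15, 9]
4: 0xfc (blk 15, set 1) → VC-HIT  vc=[7, 9]
5: 0x7c (blk 7, set 1) → VC-HIT  vc=[15, 9]
6: 0xf3 (blk 15, set 1) → VC-HIT  vc=[7, 9]
7: 0x7c (blk 7, set 1) → VC-HIT  vc=[15, 9]
8: 0x95 (blk 9, set 1) → VC-HIT  vc=[15, 7]
9: 0x97 (blk 9, set 1) → L1-HIT  vc=[15, 7]
10: 0x72 (blk 7, set 1) → VC-HIT  vc=[15, 9]
11: 0xf9 (blk 15, set 1) → VC-HIT  vc=[7, 9]
12: 0xbc (blk 11, set 1) → MISS  vc=[7, 9, 15]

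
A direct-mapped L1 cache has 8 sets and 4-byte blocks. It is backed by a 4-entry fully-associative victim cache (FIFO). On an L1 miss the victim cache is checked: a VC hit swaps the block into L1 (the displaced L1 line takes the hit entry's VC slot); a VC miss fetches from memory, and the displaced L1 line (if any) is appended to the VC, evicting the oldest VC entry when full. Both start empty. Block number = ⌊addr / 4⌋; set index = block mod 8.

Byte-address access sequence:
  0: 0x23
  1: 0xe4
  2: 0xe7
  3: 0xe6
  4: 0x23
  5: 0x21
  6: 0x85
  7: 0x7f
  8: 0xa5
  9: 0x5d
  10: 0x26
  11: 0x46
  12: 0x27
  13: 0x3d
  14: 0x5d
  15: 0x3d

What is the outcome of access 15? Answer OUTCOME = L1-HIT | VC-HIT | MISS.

0: 0x23 (blk 8, set 0) → MISS  vc=[]
1: 0xe4 (blk 57, set 1) → MISS  vc=[]
2: 0xe7 (blk 57, set 1) → L1-HIT  vc=[]
3: 0xe6 (blk 57, set 1) → L1-HIT  vc=[]
4: 0x23 (blk 8, set 0) → L1-HIT  vc=[]
5: 0x21 (blk 8, set 0) → L1-HIT  vc=[]
6: 0x85 (blk 33, set 1) → MISS  vc=[57]
7: 0x7f (blk 31, set 7) → MISS  vc=[57]
8: 0xa5 (blk 41, set 1) → MISS  vc=[57, 33]
9: 0x5d (blk 23, set 7) → MISS  vc=[57, 33, 31]
10: 0x26 (blk 9, set 1) → MISS  vc=[57, 33, 31, 41]
11: 0x46 (blk 17, set 1) → MISS  vc=[33, 31, 41, 9]
12: 0x27 (blk 9, set 1) → VC-HIT  vc=[33, 31, 41, 17]
13: 0x3d (blk 15, set 7) → MISS  vc=[31, 41, 17, 23]
14: 0x5d (blk 23, set 7) → VC-HIT  vc=[31, 41, 17, 15]
15: 0x3d (blk 15, set 7) → VC-HIT  vc=[31, 41, 17, 23]

OUTCOME = VC-HIT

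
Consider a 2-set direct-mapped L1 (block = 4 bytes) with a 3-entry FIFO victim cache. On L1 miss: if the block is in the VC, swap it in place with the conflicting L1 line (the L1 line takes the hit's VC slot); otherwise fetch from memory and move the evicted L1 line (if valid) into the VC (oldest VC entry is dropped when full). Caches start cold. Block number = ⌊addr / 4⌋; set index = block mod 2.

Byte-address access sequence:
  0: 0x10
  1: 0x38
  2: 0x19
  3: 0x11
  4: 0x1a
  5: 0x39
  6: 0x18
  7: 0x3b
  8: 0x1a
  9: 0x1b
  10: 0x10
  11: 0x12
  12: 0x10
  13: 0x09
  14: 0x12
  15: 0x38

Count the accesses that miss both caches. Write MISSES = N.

MISSES = 4

  [0] addr=0x10 blk=4 s=0: MISS | VC []
  [1] addr=0x38 blk=14 s=0: MISS | VC [4]
  [2] addr=0x19 blk=6 s=0: MISS | VC [4, 14]
  [3] addr=0x11 blk=4 s=0: VC-HIT | VC [6, 14]
  [4] addr=0x1a blk=6 s=0: VC-HIT | VC [4, 14]
  [5] addr=0x39 blk=14 s=0: VC-HIT | VC [4, 6]
  [6] addr=0x18 blk=6 s=0: VC-HIT | VC [4, 14]
  [7] addr=0x3b blk=14 s=0: VC-HIT | VC [4, 6]
  [8] addr=0x1a blk=6 s=0: VC-HIT | VC [4, 14]
  [9] addr=0x1b blk=6 s=0: L1-HIT | VC [4, 14]
  [10] addr=0x10 blk=4 s=0: VC-HIT | VC [6, 14]
  [11] addr=0x12 blk=4 s=0: L1-HIT | VC [6, 14]
  [12] addr=0x10 blk=4 s=0: L1-HIT | VC [6, 14]
  [13] addr=0x9 blk=2 s=0: MISS | VC [6, 14, 4]
  [14] addr=0x12 blk=4 s=0: VC-HIT | VC [6, 14, 2]
  [15] addr=0x38 blk=14 s=0: VC-HIT | VC [6, 4, 2]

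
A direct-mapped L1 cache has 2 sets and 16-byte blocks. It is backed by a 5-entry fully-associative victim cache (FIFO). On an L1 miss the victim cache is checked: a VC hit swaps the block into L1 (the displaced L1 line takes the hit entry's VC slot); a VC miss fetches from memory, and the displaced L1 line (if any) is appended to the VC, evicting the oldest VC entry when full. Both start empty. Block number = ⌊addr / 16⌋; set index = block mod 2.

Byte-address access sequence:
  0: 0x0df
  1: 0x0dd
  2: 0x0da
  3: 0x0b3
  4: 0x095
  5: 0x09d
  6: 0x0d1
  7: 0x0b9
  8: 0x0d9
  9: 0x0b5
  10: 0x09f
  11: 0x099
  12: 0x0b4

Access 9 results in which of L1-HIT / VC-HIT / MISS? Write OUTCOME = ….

OUTCOME = VC-HIT

0: 0xdf (blk 13, set 1) → MISS  vc=[]
1: 0xdd (blk 13, set 1) → L1-HIT  vc=[]
2: 0xda (blk 13, set 1) → L1-HIT  vc=[]
3: 0xb3 (blk 11, set 1) → MISS  vc=[13]
4: 0x95 (blk 9, set 1) → MISS  vc=[13, 11]
5: 0x9d (blk 9, set 1) → L1-HIT  vc=[13, 11]
6: 0xd1 (blk 13, set 1) → VC-HIT  vc=[9, 11]
7: 0xb9 (blk 11, set 1) → VC-HIT  vc=[9, 13]
8: 0xd9 (blk 13, set 1) → VC-HIT  vc=[9, 11]
9: 0xb5 (blk 11, set 1) → VC-HIT  vc=[9, 13]
10: 0x9f (blk 9, set 1) → VC-HIT  vc=[11, 13]
11: 0x99 (blk 9, set 1) → L1-HIT  vc=[11, 13]
12: 0xb4 (blk 11, set 1) → VC-HIT  vc=[9, 13]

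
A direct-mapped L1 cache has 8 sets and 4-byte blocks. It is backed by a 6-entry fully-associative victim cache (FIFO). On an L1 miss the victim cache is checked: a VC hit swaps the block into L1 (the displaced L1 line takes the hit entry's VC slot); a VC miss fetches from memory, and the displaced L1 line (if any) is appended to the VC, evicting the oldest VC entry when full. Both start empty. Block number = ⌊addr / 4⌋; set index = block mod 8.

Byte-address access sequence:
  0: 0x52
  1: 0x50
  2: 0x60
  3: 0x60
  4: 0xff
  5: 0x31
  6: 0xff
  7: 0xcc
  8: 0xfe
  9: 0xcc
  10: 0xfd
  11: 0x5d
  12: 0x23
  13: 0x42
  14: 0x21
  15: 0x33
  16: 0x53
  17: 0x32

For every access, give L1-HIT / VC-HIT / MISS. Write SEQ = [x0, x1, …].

#0 0x52→b20/s4 MISS; vc=[]
#1 0x50→b20/s4 L1-HIT; vc=[]
#2 0x60→b24/s0 MISS; vc=[]
#3 0x60→b24/s0 L1-HIT; vc=[]
#4 0xff→b63/s7 MISS; vc=[]
#5 0x31→b12/s4 MISS; vc=[20]
#6 0xff→b63/s7 L1-HIT; vc=[20]
#7 0xcc→b51/s3 MISS; vc=[20]
#8 0xfe→b63/s7 L1-HIT; vc=[20]
#9 0xcc→b51/s3 L1-HIT; vc=[20]
#10 0xfd→b63/s7 L1-HIT; vc=[20]
#11 0x5d→b23/s7 MISS; vc=[20,63]
#12 0x23→b8/s0 MISS; vc=[20,63,24]
#13 0x42→b16/s0 MISS; vc=[20,63,24,8]
#14 0x21→b8/s0 VC-HIT; vc=[20,63,24,16]
#15 0x33→b12/s4 L1-HIT; vc=[20,63,24,16]
#16 0x53→b20/s4 VC-HIT; vc=[12,63,24,16]
#17 0x32→b12/s4 VC-HIT; vc=[20,63,24,16]

SEQ = [MISS, L1-HIT, MISS, L1-HIT, MISS, MISS, L1-HIT, MISS, L1-HIT, L1-HIT, L1-HIT, MISS, MISS, MISS, VC-HIT, L1-HIT, VC-HIT, VC-HIT]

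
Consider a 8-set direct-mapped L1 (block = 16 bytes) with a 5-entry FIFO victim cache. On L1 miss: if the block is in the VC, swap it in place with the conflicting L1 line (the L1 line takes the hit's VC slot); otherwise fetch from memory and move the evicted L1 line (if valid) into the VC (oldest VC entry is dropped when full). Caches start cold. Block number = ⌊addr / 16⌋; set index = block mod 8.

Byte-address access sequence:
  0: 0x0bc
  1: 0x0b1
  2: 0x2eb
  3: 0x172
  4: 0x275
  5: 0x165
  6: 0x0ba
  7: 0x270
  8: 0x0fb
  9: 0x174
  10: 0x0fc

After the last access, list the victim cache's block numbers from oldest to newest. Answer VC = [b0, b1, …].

VC = [23, 46, 39]

0: 0xbc (blk 11, set 3) → MISS  vc=[]
1: 0xb1 (blk 11, set 3) → L1-HIT  vc=[]
2: 0x2eb (blk 46, set 6) → MISS  vc=[]
3: 0x172 (blk 23, set 7) → MISS  vc=[]
4: 0x275 (blk 39, set 7) → MISS  vc=[23]
5: 0x165 (blk 22, set 6) → MISS  vc=[23, 46]
6: 0xba (blk 11, set 3) → L1-HIT  vc=[23, 46]
7: 0x270 (blk 39, set 7) → L1-HIT  vc=[23, 46]
8: 0xfb (blk 15, set 7) → MISS  vc=[23, 46, 39]
9: 0x174 (blk 23, set 7) → VC-HIT  vc=[15, 46, 39]
10: 0xfc (blk 15, set 7) → VC-HIT  vc=[23, 46, 39]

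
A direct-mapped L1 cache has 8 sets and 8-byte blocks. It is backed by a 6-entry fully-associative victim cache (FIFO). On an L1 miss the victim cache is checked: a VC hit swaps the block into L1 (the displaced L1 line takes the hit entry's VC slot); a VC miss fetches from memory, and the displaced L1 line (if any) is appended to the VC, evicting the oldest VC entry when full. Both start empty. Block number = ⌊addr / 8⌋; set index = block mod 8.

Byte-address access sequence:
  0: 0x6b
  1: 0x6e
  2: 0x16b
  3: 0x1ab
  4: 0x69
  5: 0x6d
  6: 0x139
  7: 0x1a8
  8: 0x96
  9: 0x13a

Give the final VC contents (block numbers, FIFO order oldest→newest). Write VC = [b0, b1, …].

VC = [13, 45]

0: 0x6b (blk 13, set 5) → MISS  vc=[]
1: 0x6e (blk 13, set 5) → L1-HIT  vc=[]
2: 0x16b (blk 45, set 5) → MISS  vc=[13]
3: 0x1ab (blk 53, set 5) → MISS  vc=[13, 45]
4: 0x69 (blk 13, set 5) → VC-HIT  vc=[53, 45]
5: 0x6d (blk 13, set 5) → L1-HIT  vc=[53, 45]
6: 0x139 (blk 39, set 7) → MISS  vc=[53, 45]
7: 0x1a8 (blk 53, set 5) → VC-HIT  vc=[13, 45]
8: 0x96 (blk 18, set 2) → MISS  vc=[13, 45]
9: 0x13a (blk 39, set 7) → L1-HIT  vc=[13, 45]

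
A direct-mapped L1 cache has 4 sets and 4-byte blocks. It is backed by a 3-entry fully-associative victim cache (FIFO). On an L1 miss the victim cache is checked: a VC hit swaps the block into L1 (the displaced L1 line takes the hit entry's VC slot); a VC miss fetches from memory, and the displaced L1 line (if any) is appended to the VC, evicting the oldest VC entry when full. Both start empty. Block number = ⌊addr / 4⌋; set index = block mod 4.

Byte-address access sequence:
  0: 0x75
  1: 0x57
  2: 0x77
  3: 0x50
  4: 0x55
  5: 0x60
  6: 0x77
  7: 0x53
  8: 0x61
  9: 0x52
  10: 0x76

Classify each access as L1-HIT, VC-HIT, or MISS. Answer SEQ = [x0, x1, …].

0: 0x75 (blk 29, set 1) → MISS  vc=[]
1: 0x57 (blk 21, set 1) → MISS  vc=[29]
2: 0x77 (blk 29, set 1) → VC-HIT  vc=[21]
3: 0x50 (blk 20, set 0) → MISS  vc=[21]
4: 0x55 (blk 21, set 1) → VC-HIT  vc=[29]
5: 0x60 (blk 24, set 0) → MISS  vc=[29, 20]
6: 0x77 (blk 29, set 1) → VC-HIT  vc=[21, 20]
7: 0x53 (blk 20, set 0) → VC-HIT  vc=[21, 24]
8: 0x61 (blk 24, set 0) → VC-HIT  vc=[21, 20]
9: 0x52 (blk 20, set 0) → VC-HIT  vc=[21, 24]
10: 0x76 (blk 29, set 1) → L1-HIT  vc=[21, 24]

SEQ = [MISS, MISS, VC-HIT, MISS, VC-HIT, MISS, VC-HIT, VC-HIT, VC-HIT, VC-HIT, L1-HIT]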